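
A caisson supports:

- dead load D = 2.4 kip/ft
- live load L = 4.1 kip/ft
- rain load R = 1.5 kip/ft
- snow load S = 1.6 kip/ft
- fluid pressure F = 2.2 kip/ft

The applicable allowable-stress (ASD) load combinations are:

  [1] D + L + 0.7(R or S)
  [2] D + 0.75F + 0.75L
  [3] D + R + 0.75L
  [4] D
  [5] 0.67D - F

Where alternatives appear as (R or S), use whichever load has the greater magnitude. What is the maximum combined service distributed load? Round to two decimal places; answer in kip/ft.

7.62 kip/ft

(R or S) → S = 1.6 kip/ft.
[1] 1.0(2.4) + 1.0(4.1) + 0.7(1.6) = 2.40 + 4.10 + 1.12 = 7.62
[2] 1.0(2.4) + 0.75(2.2) + 0.75(4.1) = 2.40 + 1.65 + 3.08 = 7.13
[3] 1.0(2.4) + 1.0(1.5) + 0.75(4.1) = 2.40 + 1.50 + 3.08 = 6.98
[4] 1.0(2.4) = 2.40
[5] 0.67(2.4) - 1.0(2.2) = 1.61 - 2.20 = -0.59
Maximum is from combination 1.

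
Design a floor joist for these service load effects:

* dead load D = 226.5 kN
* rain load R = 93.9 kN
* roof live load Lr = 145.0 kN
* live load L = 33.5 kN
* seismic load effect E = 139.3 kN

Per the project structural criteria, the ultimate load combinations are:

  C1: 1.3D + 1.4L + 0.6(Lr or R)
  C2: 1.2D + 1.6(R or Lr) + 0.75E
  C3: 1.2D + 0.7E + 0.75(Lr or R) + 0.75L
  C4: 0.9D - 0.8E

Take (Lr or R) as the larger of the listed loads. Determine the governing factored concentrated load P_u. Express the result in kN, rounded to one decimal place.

(Lr or R) → Lr = 145.0 kN; (R or Lr) → Lr = 145.0 kN.
C1: 1.3(226.5) + 1.4(33.5) + 0.6(145.0) = 294.5 + 46.9 + 87.0 = 428.4
C2: 1.2(226.5) + 1.6(145.0) + 0.75(139.3) = 271.8 + 232.0 + 104.5 = 608.3
C3: 1.2(226.5) + 0.7(139.3) + 0.75(145.0) + 0.75(33.5) = 271.8 + 97.5 + 108.8 + 25.1 = 503.2
C4: 0.9(226.5) - 0.8(139.3) = 92.4
Maximum is from combination 2.

608.3 kN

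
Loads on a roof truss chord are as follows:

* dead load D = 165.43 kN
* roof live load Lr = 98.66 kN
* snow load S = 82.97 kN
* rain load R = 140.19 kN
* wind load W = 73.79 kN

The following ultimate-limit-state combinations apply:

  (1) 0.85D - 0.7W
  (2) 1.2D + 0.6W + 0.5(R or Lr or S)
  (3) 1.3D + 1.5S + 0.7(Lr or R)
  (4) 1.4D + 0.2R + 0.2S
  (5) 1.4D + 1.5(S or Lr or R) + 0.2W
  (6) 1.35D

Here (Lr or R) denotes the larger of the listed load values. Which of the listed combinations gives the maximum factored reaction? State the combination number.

(R or Lr or S) → R = 140.19 kN; (Lr or R) → R = 140.19 kN; (S or Lr or R) → R = 140.19 kN.
(1) 0.85(165.43) - 0.7(73.79) = 88.96
(2) 1.2(165.43) + 0.6(73.79) + 0.5(140.19) = 198.52 + 44.27 + 70.10 = 312.89
(3) 1.3(165.43) + 1.5(82.97) + 0.7(140.19) = 215.06 + 124.46 + 98.13 = 437.65
(4) 1.4(165.43) + 0.2(140.19) + 0.2(82.97) = 231.60 + 28.04 + 16.59 = 276.23
(5) 1.4(165.43) + 1.5(140.19) + 0.2(73.79) = 231.60 + 210.29 + 14.76 = 456.65
(6) 1.35(165.43) = 223.33
The largest value is 456.65 kN from combination 5.

Combination 5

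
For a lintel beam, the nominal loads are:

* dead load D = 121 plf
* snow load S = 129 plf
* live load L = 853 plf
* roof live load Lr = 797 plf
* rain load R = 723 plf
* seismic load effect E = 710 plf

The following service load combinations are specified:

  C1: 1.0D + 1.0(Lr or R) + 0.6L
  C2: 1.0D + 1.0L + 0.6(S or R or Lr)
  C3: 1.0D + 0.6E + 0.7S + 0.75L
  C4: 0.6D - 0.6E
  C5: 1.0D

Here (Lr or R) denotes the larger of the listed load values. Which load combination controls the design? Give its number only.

Combination 2

(Lr or R) → Lr = 797 plf; (S or R or Lr) → Lr = 797 plf.
C1: 1.0(121) + 1.0(797) + 0.6(853) = 121.0 + 797.0 + 511.8 = 1429.8
C2: 1.0(121) + 1.0(853) + 0.6(797) = 121.0 + 853.0 + 478.2 = 1452.2
C3: 1.0(121) + 0.6(710) + 0.7(129) + 0.75(853) = 121.0 + 426.0 + 90.3 + 639.8 = 1277.1
C4: 0.6(121) - 0.6(710) = 72.6 - 426.0 = -353.4
C5: 1.0(121) = 121.0
The largest value is 1452.2 plf from combination 2.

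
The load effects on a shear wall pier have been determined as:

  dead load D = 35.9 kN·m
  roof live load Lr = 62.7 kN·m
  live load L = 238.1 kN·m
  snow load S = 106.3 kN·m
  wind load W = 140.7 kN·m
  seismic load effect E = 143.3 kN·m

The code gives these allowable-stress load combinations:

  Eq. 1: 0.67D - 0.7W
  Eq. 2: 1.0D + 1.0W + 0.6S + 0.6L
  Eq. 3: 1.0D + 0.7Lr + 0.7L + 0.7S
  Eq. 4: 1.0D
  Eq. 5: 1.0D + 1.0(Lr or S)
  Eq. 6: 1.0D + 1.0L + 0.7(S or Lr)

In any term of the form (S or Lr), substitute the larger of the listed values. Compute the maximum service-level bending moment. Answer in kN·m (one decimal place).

(Lr or S) → S = 106.3 kN·m; (S or Lr) → S = 106.3 kN·m.
Eq. 1: 0.67(35.9) - 0.7(140.7) = -74.4
Eq. 2: 1.0(35.9) + 1.0(140.7) + 0.6(106.3) + 0.6(238.1) = 383.2
Eq. 3: 1.0(35.9) + 0.7(62.7) + 0.7(238.1) + 0.7(106.3) = 320.9
Eq. 4: 1.0(35.9) = 35.9
Eq. 5: 1.0(35.9) + 1.0(106.3) = 142.2
Eq. 6: 1.0(35.9) + 1.0(238.1) + 0.7(106.3) = 348.4
Maximum is from combination 2.

383.2 kN·m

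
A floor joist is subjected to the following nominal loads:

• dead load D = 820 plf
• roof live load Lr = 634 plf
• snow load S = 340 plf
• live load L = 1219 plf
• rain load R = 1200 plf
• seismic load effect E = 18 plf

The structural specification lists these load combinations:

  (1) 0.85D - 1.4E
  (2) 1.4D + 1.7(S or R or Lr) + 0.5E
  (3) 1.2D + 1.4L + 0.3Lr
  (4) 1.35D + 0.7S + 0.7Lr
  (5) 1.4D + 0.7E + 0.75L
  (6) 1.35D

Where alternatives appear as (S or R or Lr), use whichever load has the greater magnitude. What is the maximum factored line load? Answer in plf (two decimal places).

(S or R or Lr) → R = 1200 plf.
(1) 0.85(820) - 1.4(18) = 671.80
(2) 1.4(820) + 1.7(1200) + 0.5(18) = 3197.00
(3) 1.2(820) + 1.4(1219) + 0.3(634) = 2880.80
(4) 1.35(820) + 0.7(340) + 0.7(634) = 1788.80
(5) 1.4(820) + 0.7(18) + 0.75(1219) = 2074.85
(6) 1.35(820) = 1107.00
Maximum is from combination 2.

3197.00 plf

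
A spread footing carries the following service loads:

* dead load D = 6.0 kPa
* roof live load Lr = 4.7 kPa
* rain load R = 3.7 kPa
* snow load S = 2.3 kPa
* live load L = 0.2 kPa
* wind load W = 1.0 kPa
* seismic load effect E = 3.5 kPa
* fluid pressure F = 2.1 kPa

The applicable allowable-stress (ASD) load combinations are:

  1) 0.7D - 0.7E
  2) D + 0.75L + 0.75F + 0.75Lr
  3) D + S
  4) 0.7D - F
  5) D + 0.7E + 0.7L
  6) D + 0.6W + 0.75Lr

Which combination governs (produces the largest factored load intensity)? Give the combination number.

1) 0.7(6.0) - 0.7(3.5) = 1.8
2) 1.0(6.0) + 0.75(0.2) + 0.75(2.1) + 0.75(4.7) = 6.0 + 0.2 + 1.6 + 3.5 = 11.3
3) 1.0(6.0) + 1.0(2.3) = 6.0 + 2.3 = 8.3
4) 0.7(6.0) - 1.0(2.1) = 4.2 - 2.1 = 2.1
5) 1.0(6.0) + 0.7(3.5) + 0.7(0.2) = 6.0 + 2.5 + 0.1 = 8.6
6) 1.0(6.0) + 0.6(1.0) + 0.75(4.7) = 6.0 + 0.6 + 3.5 = 10.1
The largest value is 11.3 kPa from combination 2.

Combination 2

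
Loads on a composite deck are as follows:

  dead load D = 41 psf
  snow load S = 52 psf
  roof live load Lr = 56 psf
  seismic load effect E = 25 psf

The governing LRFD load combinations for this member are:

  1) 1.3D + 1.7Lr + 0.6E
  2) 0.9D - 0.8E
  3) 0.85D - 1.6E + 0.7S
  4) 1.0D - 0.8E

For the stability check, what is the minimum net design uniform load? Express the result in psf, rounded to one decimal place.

16.9 psf

1) 1.3(41) + 1.7(56) + 0.6(25) = 53.3 + 95.2 + 15.0 = 163.5
2) 0.9(41) - 0.8(25) = 36.9 - 20.0 = 16.9
3) 0.85(41) - 1.6(25) + 0.7(52) = 34.9 - 40.0 + 36.4 = 31.3
4) 1.0(41) - 0.8(25) = 41.0 - 20.0 = 21.0
Combination 2 gives the minimum: 16.9 psf.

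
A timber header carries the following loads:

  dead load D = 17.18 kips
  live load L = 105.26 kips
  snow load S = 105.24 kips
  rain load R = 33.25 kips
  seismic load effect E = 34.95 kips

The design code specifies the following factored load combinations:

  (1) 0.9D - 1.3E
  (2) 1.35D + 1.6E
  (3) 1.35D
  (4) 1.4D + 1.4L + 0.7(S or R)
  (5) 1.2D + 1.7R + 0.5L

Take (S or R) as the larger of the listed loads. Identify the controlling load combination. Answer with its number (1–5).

Combination 4

(S or R) → S = 105.24 kips.
(1) 0.9(17.18) - 1.3(34.95) = -29.97
(2) 1.35(17.18) + 1.6(34.95) = 23.19 + 55.92 = 79.11
(3) 1.35(17.18) = 23.19
(4) 1.4(17.18) + 1.4(105.26) + 0.7(105.24) = 24.05 + 147.36 + 73.67 = 245.08
(5) 1.2(17.18) + 1.7(33.25) + 0.5(105.26) = 129.77
The largest value is 245.08 kips from combination 4.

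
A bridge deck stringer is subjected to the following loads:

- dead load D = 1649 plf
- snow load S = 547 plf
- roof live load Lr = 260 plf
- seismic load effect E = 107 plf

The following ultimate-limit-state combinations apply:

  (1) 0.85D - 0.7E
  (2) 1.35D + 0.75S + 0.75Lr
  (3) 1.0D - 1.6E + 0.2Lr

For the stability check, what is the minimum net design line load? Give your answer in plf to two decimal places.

1326.75 plf

(1) 0.85(1649) - 0.7(107) = 1326.75
(2) 1.35(1649) + 0.75(547) + 0.75(260) = 2831.40
(3) 1.0(1649) - 1.6(107) + 0.2(260) = 1529.80
Combination 1 gives the minimum: 1326.75 plf.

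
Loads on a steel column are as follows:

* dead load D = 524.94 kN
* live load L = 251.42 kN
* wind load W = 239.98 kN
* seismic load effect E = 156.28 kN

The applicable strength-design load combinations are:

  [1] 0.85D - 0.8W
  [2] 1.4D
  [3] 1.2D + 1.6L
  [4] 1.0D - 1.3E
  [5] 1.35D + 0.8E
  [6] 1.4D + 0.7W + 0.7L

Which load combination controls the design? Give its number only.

Combination 6

[1] 0.85(524.94) - 0.8(239.98) = 446.20 - 191.98 = 254.22
[2] 1.4(524.94) = 734.92
[3] 1.2(524.94) + 1.6(251.42) = 629.93 + 402.27 = 1032.20
[4] 1.0(524.94) - 1.3(156.28) = 524.94 - 203.16 = 321.78
[5] 1.35(524.94) + 0.8(156.28) = 708.67 + 125.02 = 833.69
[6] 1.4(524.94) + 0.7(239.98) + 0.7(251.42) = 734.92 + 167.99 + 175.99 = 1078.90
The largest value is 1078.90 kN from combination 6.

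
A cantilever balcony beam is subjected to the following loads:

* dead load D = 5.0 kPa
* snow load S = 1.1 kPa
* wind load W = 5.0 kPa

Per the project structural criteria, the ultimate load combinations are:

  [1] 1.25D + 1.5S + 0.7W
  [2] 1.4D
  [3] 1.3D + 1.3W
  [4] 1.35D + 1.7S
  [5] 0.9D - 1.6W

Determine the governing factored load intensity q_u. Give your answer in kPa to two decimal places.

13.00 kPa

[1] 1.25(5.0) + 1.5(1.1) + 0.7(5.0) = 6.25 + 1.65 + 3.50 = 11.40
[2] 1.4(5.0) = 7.00
[3] 1.3(5.0) + 1.3(5.0) = 6.50 + 6.50 = 13.00
[4] 1.35(5.0) + 1.7(1.1) = 6.75 + 1.87 = 8.62
[5] 0.9(5.0) - 1.6(5.0) = 4.50 - 8.00 = -3.50
Maximum is from combination 3.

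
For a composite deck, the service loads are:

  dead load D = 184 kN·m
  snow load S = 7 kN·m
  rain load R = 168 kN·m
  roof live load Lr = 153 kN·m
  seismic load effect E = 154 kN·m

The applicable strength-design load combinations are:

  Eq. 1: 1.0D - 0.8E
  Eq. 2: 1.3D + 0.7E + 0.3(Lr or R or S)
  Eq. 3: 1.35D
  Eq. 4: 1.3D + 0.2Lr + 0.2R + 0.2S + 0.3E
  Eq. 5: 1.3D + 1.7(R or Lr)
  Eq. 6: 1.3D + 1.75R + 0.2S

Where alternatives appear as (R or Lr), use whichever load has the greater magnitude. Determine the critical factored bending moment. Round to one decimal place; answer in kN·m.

(Lr or R or S) → R = 168 kN·m; (R or Lr) → R = 168 kN·m.
Eq. 1: 1.0(184) - 0.8(154) = 184.0 - 123.2 = 60.8
Eq. 2: 1.3(184) + 0.7(154) + 0.3(168) = 239.2 + 107.8 + 50.4 = 397.4
Eq. 3: 1.35(184) = 248.4
Eq. 4: 1.3(184) + 0.2(153) + 0.2(168) + 0.2(7) + 0.3(154) = 239.2 + 30.6 + 33.6 + 1.4 + 46.2 = 351.0
Eq. 5: 1.3(184) + 1.7(168) = 239.2 + 285.6 = 524.8
Eq. 6: 1.3(184) + 1.75(168) + 0.2(7) = 239.2 + 294.0 + 1.4 = 534.6
The controlling combination is 6, giving 534.6 kN·m.

534.6 kN·m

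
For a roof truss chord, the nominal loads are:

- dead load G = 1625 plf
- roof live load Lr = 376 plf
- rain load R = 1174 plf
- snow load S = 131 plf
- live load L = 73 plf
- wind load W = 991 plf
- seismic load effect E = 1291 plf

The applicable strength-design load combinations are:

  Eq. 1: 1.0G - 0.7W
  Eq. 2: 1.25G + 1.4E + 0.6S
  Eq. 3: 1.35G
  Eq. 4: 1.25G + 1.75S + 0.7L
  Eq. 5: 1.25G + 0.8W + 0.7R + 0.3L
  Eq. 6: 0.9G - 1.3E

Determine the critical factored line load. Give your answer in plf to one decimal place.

3917.3 plf

Eq. 1: 1.0(1625) - 0.7(991) = 931.3
Eq. 2: 1.25(1625) + 1.4(1291) + 0.6(131) = 3917.3
Eq. 3: 1.35(1625) = 2193.8
Eq. 4: 1.25(1625) + 1.75(131) + 0.7(73) = 2311.6
Eq. 5: 1.25(1625) + 0.8(991) + 0.7(1174) + 0.3(73) = 3667.8
Eq. 6: 0.9(1625) - 1.3(1291) = -215.8
The controlling combination is 2, giving 3917.3 plf.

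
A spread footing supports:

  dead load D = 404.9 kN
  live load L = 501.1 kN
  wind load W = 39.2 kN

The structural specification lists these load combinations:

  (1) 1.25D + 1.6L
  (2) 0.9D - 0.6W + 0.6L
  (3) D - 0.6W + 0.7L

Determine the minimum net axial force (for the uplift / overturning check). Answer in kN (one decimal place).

641.6 kN

(1) 1.25(404.9) + 1.6(501.1) = 1307.9
(2) 0.9(404.9) - 0.6(39.2) + 0.6(501.1) = 641.6
(3) 1.0(404.9) - 0.6(39.2) + 0.7(501.1) = 732.2
Combination 2 gives the minimum: 641.6 kN.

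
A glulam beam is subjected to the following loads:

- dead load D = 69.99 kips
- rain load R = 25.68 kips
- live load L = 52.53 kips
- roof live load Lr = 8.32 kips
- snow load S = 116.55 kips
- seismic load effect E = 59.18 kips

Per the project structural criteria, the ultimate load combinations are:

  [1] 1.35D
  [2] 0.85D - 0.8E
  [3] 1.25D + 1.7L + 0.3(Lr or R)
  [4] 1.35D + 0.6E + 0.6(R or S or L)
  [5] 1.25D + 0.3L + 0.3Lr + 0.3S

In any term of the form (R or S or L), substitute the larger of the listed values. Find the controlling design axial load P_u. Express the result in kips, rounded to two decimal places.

199.92 kips

(Lr or R) → R = 25.68 kips; (R or S or L) → S = 116.55 kips.
[1] 1.35(69.99) = 94.49
[2] 0.85(69.99) - 0.8(59.18) = 59.49 - 47.34 = 12.15
[3] 1.25(69.99) + 1.7(52.53) + 0.3(25.68) = 87.49 + 89.30 + 7.70 = 184.49
[4] 1.35(69.99) + 0.6(59.18) + 0.6(116.55) = 199.92
[5] 1.25(69.99) + 0.3(52.53) + 0.3(8.32) + 0.3(116.55) = 140.71
The controlling combination is 4, giving 199.92 kips.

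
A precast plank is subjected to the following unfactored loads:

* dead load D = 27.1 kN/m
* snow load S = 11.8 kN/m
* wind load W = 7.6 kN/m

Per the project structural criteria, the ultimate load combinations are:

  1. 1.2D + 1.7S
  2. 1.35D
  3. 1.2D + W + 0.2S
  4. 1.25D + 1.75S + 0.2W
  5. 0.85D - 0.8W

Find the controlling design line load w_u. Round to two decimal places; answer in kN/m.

1. 1.2(27.1) + 1.7(11.8) = 52.58
2. 1.35(27.1) = 36.59
3. 1.2(27.1) + 1.0(7.6) + 0.2(11.8) = 42.48
4. 1.25(27.1) + 1.75(11.8) + 0.2(7.6) = 56.05
5. 0.85(27.1) - 0.8(7.6) = 16.96
Combination 4 governs: w_u = 56.05 kN/m.

56.05 kN/m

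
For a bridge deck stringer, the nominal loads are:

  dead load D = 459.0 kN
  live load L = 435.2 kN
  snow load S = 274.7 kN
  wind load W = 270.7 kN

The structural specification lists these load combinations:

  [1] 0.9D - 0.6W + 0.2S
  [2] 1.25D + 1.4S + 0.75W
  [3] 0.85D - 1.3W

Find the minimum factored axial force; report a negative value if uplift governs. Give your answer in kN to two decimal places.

38.24 kN

[1] 0.9(459.0) - 0.6(270.7) + 0.2(274.7) = 413.10 - 162.42 + 54.94 = 305.62
[2] 1.25(459.0) + 1.4(274.7) + 0.75(270.7) = 573.75 + 384.58 + 203.03 = 1161.36
[3] 0.85(459.0) - 1.3(270.7) = 390.15 - 351.91 = 38.24
Combination 3 gives the minimum: 38.24 kN.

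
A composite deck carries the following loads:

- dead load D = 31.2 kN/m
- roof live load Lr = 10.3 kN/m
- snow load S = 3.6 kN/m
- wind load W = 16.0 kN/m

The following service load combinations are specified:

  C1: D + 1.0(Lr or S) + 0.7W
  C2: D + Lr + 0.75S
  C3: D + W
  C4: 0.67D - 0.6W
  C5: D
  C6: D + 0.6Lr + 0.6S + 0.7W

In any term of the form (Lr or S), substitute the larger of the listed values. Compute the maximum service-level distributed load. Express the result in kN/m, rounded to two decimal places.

52.70 kN/m

(Lr or S) → Lr = 10.3 kN/m.
C1: 1.0(31.2) + 1.0(10.3) + 0.7(16.0) = 31.20 + 10.30 + 11.20 = 52.70
C2: 1.0(31.2) + 1.0(10.3) + 0.75(3.6) = 31.20 + 10.30 + 2.70 = 44.20
C3: 1.0(31.2) + 1.0(16.0) = 31.20 + 16.00 = 47.20
C4: 0.67(31.2) - 0.6(16.0) = 20.90 - 9.60 = 11.30
C5: 1.0(31.2) = 31.20
C6: 1.0(31.2) + 0.6(10.3) + 0.6(3.6) + 0.7(16.0) = 31.20 + 6.18 + 2.16 + 11.20 = 50.74
Combination 1 governs: w = 52.70 kN/m.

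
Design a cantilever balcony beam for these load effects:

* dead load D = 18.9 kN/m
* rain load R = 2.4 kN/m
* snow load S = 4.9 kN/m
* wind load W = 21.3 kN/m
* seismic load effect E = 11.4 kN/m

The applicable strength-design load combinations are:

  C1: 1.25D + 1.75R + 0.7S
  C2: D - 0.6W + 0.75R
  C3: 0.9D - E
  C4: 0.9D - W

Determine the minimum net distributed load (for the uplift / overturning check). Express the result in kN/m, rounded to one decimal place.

C1: 1.25(18.9) + 1.75(2.4) + 0.7(4.9) = 31.3
C2: 1.0(18.9) - 0.6(21.3) + 0.75(2.4) = 18.9 - 12.8 + 1.8 = 7.9
C3: 0.9(18.9) - 1.0(11.4) = 17.0 - 11.4 = 5.6
C4: 0.9(18.9) - 1.0(21.3) = 17.0 - 21.3 = -4.3
Combination 4 gives the minimum: -4.3 kN/m.

-4.3 kN/m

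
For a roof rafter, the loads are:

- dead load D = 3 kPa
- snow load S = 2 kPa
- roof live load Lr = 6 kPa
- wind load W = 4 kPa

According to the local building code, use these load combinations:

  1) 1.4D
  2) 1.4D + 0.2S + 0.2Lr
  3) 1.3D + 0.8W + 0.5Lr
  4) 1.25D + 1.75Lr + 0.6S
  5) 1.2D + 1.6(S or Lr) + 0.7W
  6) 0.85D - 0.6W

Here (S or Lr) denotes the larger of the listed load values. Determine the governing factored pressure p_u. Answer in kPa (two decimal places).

16.00 kPa

(S or Lr) → Lr = 6 kPa.
1) 1.4(3) = 4.20
2) 1.4(3) + 0.2(2) + 0.2(6) = 5.80
3) 1.3(3) + 0.8(4) + 0.5(6) = 10.10
4) 1.25(3) + 1.75(6) + 0.6(2) = 15.45
5) 1.2(3) + 1.6(6) + 0.7(4) = 16.00
6) 0.85(3) - 0.6(4) = 0.15
Maximum is from combination 5.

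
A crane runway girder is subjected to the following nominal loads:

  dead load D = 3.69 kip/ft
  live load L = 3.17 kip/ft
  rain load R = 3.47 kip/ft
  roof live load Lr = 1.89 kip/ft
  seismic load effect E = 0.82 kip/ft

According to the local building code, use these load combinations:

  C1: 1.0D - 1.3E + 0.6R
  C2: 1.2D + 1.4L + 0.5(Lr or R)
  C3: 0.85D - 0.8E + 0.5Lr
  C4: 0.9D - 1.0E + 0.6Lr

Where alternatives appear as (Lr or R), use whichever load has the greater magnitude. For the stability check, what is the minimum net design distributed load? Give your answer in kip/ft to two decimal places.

3.43 kip/ft

(Lr or R) → R = 3.47 kip/ft.
C1: 1.0(3.69) - 1.3(0.82) + 0.6(3.47) = 4.71
C2: 1.2(3.69) + 1.4(3.17) + 0.5(3.47) = 10.60
C3: 0.85(3.69) - 0.8(0.82) + 0.5(1.89) = 3.14 - 0.66 + 0.95 = 3.43
C4: 0.9(3.69) - 1.0(0.82) + 0.6(1.89) = 3.64
Combination 3 gives the minimum: 3.43 kip/ft.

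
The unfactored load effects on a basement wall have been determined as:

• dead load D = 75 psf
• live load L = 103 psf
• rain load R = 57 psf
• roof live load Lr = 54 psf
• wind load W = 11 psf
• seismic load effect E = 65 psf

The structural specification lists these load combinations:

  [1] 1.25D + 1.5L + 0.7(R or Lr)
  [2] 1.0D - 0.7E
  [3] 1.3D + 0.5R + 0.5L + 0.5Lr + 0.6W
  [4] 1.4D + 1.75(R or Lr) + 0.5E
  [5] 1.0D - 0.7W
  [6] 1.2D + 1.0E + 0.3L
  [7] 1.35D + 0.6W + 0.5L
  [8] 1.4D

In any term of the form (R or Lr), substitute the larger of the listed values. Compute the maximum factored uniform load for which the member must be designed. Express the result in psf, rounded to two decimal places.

288.15 psf

(R or Lr) → R = 57 psf.
[1] 1.25(75) + 1.5(103) + 0.7(57) = 288.15
[2] 1.0(75) - 0.7(65) = 29.50
[3] 1.3(75) + 0.5(57) + 0.5(103) + 0.5(54) + 0.6(11) = 211.10
[4] 1.4(75) + 1.75(57) + 0.5(65) = 237.25
[5] 1.0(75) - 0.7(11) = 67.30
[6] 1.2(75) + 1.0(65) + 0.3(103) = 185.90
[7] 1.35(75) + 0.6(11) + 0.5(103) = 159.35
[8] 1.4(75) = 105.00
The controlling combination is 1, giving 288.15 psf.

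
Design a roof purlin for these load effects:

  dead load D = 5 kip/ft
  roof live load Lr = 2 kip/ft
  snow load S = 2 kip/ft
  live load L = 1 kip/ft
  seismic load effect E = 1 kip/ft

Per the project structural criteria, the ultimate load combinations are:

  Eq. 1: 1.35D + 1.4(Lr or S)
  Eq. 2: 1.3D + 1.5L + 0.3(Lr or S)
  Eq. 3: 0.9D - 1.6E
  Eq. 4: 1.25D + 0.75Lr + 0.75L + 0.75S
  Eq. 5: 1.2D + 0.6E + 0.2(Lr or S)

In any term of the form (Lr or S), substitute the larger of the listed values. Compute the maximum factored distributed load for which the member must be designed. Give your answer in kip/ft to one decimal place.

(Lr or S) → Lr = 2 kip/ft.
Eq. 1: 1.35(5) + 1.4(2) = 6.8 + 2.8 = 9.6
Eq. 2: 1.3(5) + 1.5(1) + 0.3(2) = 6.5 + 1.5 + 0.6 = 8.6
Eq. 3: 0.9(5) - 1.6(1) = 4.5 - 1.6 = 2.9
Eq. 4: 1.25(5) + 0.75(2) + 0.75(1) + 0.75(2) = 10.0
Eq. 5: 1.2(5) + 0.6(1) + 0.2(2) = 6.0 + 0.6 + 0.4 = 7.0
The controlling combination is 4, giving 10.0 kip/ft.

10.0 kip/ft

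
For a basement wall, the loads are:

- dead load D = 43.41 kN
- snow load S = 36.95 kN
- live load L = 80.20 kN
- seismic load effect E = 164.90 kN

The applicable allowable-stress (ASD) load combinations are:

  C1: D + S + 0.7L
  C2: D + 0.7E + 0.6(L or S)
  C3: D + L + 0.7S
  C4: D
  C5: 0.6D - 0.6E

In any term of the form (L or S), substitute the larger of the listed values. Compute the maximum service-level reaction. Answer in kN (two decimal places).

(L or S) → L = 80.20 kN.
C1: 1.0(43.41) + 1.0(36.95) + 0.7(80.20) = 43.41 + 36.95 + 56.14 = 136.50
C2: 1.0(43.41) + 0.7(164.90) + 0.6(80.20) = 43.41 + 115.43 + 48.12 = 206.96
C3: 1.0(43.41) + 1.0(80.20) + 0.7(36.95) = 43.41 + 80.20 + 25.87 = 149.48
C4: 1.0(43.41) = 43.41
C5: 0.6(43.41) - 0.6(164.90) = 26.05 - 98.94 = -72.89
Combination 2 governs: V = 206.96 kN.

206.96 kN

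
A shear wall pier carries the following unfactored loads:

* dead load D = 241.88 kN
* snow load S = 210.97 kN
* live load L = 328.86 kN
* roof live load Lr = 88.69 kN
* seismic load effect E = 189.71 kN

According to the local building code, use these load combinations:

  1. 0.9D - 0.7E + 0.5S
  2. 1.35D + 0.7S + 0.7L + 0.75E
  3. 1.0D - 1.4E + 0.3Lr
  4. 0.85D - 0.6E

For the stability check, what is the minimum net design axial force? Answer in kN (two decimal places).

2.89 kN

1. 0.9(241.88) - 0.7(189.71) + 0.5(210.97) = 217.69 - 132.80 + 105.49 = 190.38
2. 1.35(241.88) + 0.7(210.97) + 0.7(328.86) + 0.75(189.71) = 326.54 + 147.68 + 230.20 + 142.28 = 846.70
3. 1.0(241.88) - 1.4(189.71) + 0.3(88.69) = 2.89
4. 0.85(241.88) - 0.6(189.71) = 205.60 - 113.83 = 91.77
Combination 3 gives the minimum: 2.89 kN.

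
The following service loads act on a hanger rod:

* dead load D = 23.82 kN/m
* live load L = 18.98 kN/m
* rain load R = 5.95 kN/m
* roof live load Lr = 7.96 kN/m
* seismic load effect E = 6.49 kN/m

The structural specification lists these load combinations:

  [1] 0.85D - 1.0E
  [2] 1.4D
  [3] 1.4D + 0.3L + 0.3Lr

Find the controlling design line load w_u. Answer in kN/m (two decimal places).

41.43 kN/m

[1] 0.85(23.82) - 1.0(6.49) = 13.76
[2] 1.4(23.82) = 33.35
[3] 1.4(23.82) + 0.3(18.98) + 0.3(7.96) = 41.43
Combination 3 governs: w_u = 41.43 kN/m.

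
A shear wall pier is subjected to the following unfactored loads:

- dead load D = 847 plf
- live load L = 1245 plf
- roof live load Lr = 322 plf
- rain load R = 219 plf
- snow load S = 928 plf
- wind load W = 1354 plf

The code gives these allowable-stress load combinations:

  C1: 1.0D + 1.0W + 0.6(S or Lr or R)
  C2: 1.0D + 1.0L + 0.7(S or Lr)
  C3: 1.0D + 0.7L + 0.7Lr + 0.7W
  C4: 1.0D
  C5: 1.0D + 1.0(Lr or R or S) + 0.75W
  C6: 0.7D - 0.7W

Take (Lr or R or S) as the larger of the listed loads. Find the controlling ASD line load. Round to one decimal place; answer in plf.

(S or Lr or R) → S = 928 plf; (S or Lr) → S = 928 plf; (Lr or R or S) → S = 928 plf.
C1: 1.0(847) + 1.0(1354) + 0.6(928) = 847.0 + 1354.0 + 556.8 = 2757.8
C2: 1.0(847) + 1.0(1245) + 0.7(928) = 847.0 + 1245.0 + 649.6 = 2741.6
C3: 1.0(847) + 0.7(1245) + 0.7(322) + 0.7(1354) = 847.0 + 871.5 + 225.4 + 947.8 = 2891.7
C4: 1.0(847) = 847.0
C5: 1.0(847) + 1.0(928) + 0.75(1354) = 847.0 + 928.0 + 1015.5 = 2790.5
C6: 0.7(847) - 0.7(1354) = 592.9 - 947.8 = -354.9
Combination 3 governs: w = 2891.7 plf.

2891.7 plf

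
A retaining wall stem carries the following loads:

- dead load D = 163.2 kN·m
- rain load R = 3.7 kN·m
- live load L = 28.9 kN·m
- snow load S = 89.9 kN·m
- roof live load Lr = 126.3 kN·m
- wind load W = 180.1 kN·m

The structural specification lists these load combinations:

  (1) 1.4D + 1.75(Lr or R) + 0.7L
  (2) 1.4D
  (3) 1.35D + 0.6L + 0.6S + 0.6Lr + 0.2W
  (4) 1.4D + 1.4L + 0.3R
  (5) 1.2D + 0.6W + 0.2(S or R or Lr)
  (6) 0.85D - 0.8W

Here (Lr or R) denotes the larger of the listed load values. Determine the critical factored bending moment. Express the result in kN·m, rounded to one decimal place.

469.7 kN·m

(Lr or R) → Lr = 126.3 kN·m; (S or R or Lr) → Lr = 126.3 kN·m.
(1) 1.4(163.2) + 1.75(126.3) + 0.7(28.9) = 228.5 + 221.0 + 20.2 = 469.7
(2) 1.4(163.2) = 228.5
(3) 1.35(163.2) + 0.6(28.9) + 0.6(89.9) + 0.6(126.3) + 0.2(180.1) = 403.4
(4) 1.4(163.2) + 1.4(28.9) + 0.3(3.7) = 228.5 + 40.5 + 1.1 = 270.1
(5) 1.2(163.2) + 0.6(180.1) + 0.2(126.3) = 195.8 + 108.1 + 25.3 = 329.2
(6) 0.85(163.2) - 0.8(180.1) = 138.7 - 144.1 = -5.4
The controlling combination is 1, giving 469.7 kN·m.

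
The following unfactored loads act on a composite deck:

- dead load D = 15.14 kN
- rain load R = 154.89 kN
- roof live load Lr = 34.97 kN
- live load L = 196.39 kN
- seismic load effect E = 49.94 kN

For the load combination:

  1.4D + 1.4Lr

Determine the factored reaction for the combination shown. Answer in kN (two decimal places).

1.4(15.14) + 1.4(34.97) = 70.15
V_u = 70.15 kN.

70.15 kN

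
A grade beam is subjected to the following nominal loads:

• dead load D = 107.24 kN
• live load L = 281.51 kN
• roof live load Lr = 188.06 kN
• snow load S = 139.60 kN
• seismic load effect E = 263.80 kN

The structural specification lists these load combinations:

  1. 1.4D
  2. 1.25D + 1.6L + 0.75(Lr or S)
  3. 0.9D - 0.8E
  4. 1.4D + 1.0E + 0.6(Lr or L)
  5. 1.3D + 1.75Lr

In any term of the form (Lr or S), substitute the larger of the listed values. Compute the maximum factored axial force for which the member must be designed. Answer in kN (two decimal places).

725.51 kN

(Lr or S) → Lr = 188.06 kN; (Lr or L) → L = 281.51 kN.
1. 1.4(107.24) = 150.14
2. 1.25(107.24) + 1.6(281.51) + 0.75(188.06) = 725.51
3. 0.9(107.24) - 0.8(263.80) = 96.52 - 211.04 = -114.52
4. 1.4(107.24) + 1.0(263.80) + 0.6(281.51) = 582.84
5. 1.3(107.24) + 1.75(188.06) = 139.41 + 329.11 = 468.52
The controlling combination is 2, giving 725.51 kN.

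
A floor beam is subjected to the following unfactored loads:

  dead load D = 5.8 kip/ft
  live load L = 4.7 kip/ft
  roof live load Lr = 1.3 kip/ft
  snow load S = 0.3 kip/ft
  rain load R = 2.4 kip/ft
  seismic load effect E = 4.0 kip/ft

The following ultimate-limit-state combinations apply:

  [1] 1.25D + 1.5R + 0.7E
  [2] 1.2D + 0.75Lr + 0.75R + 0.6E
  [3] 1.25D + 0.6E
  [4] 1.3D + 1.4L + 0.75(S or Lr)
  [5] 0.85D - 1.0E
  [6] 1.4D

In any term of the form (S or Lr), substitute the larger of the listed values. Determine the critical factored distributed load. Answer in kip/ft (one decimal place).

(S or Lr) → Lr = 1.3 kip/ft.
[1] 1.25(5.8) + 1.5(2.4) + 0.7(4.0) = 7.3 + 3.6 + 2.8 = 13.7
[2] 1.2(5.8) + 0.75(1.3) + 0.75(2.4) + 0.6(4.0) = 12.1
[3] 1.25(5.8) + 0.6(4.0) = 7.3 + 2.4 = 9.7
[4] 1.3(5.8) + 1.4(4.7) + 0.75(1.3) = 7.5 + 6.6 + 1.0 = 15.1
[5] 0.85(5.8) - 1.0(4.0) = 4.9 - 4.0 = 0.9
[6] 1.4(5.8) = 8.1
Combination 4 governs: w_u = 15.1 kip/ft.

15.1 kip/ft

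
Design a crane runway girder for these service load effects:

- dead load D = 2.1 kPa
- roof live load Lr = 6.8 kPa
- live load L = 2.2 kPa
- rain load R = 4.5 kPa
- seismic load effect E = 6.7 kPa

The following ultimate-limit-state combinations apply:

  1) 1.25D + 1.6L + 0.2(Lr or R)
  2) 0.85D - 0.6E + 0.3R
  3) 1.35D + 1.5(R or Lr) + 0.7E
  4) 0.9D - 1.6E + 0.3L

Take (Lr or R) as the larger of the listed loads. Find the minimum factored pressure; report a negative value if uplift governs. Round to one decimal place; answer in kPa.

-8.2 kPa

(Lr or R) → Lr = 6.8 kPa; (R or Lr) → Lr = 6.8 kPa.
1) 1.25(2.1) + 1.6(2.2) + 0.2(6.8) = 2.6 + 3.5 + 1.4 = 7.5
2) 0.85(2.1) - 0.6(6.7) + 0.3(4.5) = -0.9
3) 1.35(2.1) + 1.5(6.8) + 0.7(6.7) = 2.8 + 10.2 + 4.7 = 17.7
4) 0.9(2.1) - 1.6(6.7) + 0.3(2.2) = -8.2
Combination 4 gives the minimum: -8.2 kPa.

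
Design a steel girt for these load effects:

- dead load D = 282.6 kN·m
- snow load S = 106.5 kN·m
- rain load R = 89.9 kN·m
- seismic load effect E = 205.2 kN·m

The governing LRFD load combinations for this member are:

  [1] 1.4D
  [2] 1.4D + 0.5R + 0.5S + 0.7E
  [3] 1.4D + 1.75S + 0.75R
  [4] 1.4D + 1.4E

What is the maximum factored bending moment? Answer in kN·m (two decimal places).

682.92 kN·m

[1] 1.4(282.6) = 395.64
[2] 1.4(282.6) + 0.5(89.9) + 0.5(106.5) + 0.7(205.2) = 637.48
[3] 1.4(282.6) + 1.75(106.5) + 0.75(89.9) = 649.44
[4] 1.4(282.6) + 1.4(205.2) = 682.92
Combination 4 governs: M_u = 682.92 kN·m.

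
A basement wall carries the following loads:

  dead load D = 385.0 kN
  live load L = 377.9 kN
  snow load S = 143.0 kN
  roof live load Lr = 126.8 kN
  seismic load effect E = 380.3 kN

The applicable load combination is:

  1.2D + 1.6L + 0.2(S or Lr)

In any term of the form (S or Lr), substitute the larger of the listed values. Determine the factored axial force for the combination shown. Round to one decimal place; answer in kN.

1095.2 kN

(S or Lr) → S = 143.0 kN.
1.2(385.0) + 1.6(377.9) + 0.2(143.0) = 1095.2
N_u = 1095.2 kN.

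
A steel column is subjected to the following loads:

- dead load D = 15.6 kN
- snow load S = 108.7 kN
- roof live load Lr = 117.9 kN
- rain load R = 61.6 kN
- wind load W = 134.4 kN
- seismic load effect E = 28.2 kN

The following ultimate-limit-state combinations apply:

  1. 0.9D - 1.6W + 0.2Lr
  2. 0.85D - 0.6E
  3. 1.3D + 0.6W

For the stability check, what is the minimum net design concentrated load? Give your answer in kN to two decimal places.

1. 0.9(15.6) - 1.6(134.4) + 0.2(117.9) = 14.04 - 215.04 + 23.58 = -177.42
2. 0.85(15.6) - 0.6(28.2) = 13.26 - 16.92 = -3.66
3. 1.3(15.6) + 0.6(134.4) = 20.28 + 80.64 = 100.92
Combination 1 gives the minimum: -177.42 kN.

-177.42 kN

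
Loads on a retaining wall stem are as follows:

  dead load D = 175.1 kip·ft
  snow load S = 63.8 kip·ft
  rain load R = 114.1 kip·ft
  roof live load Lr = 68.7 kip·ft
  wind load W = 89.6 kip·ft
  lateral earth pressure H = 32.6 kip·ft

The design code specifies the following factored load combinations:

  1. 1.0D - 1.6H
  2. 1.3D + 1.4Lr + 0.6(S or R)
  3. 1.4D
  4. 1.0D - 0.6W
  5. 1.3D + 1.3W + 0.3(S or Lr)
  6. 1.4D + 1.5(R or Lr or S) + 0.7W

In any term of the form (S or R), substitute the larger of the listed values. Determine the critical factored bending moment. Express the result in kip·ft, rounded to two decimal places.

(S or R) → R = 114.1 kip·ft; (S or Lr) → Lr = 68.7 kip·ft; (R or Lr or S) → R = 114.1 kip·ft.
1. 1.0(175.1) - 1.6(32.6) = 175.10 - 52.16 = 122.94
2. 1.3(175.1) + 1.4(68.7) + 0.6(114.1) = 227.63 + 96.18 + 68.46 = 392.27
3. 1.4(175.1) = 245.14
4. 1.0(175.1) - 0.6(89.6) = 175.10 - 53.76 = 121.34
5. 1.3(175.1) + 1.3(89.6) + 0.3(68.7) = 227.63 + 116.48 + 20.61 = 364.72
6. 1.4(175.1) + 1.5(114.1) + 0.7(89.6) = 245.14 + 171.15 + 62.72 = 479.01
Maximum is from combination 6.

479.01 kip·ft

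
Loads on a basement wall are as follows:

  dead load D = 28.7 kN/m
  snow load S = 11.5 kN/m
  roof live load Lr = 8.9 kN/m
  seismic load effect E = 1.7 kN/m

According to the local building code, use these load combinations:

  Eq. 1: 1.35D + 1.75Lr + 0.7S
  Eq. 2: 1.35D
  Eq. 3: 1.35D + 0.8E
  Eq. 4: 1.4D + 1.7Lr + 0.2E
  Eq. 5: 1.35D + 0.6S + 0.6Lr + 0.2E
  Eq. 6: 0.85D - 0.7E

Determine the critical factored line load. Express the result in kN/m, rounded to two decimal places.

62.37 kN/m

Eq. 1: 1.35(28.7) + 1.75(8.9) + 0.7(11.5) = 62.37
Eq. 2: 1.35(28.7) = 38.75
Eq. 3: 1.35(28.7) + 0.8(1.7) = 38.75 + 1.36 = 40.11
Eq. 4: 1.4(28.7) + 1.7(8.9) + 0.2(1.7) = 40.18 + 15.13 + 0.34 = 55.65
Eq. 5: 1.35(28.7) + 0.6(11.5) + 0.6(8.9) + 0.2(1.7) = 38.75 + 6.90 + 5.34 + 0.34 = 51.33
Eq. 6: 0.85(28.7) - 0.7(1.7) = 24.40 - 1.19 = 23.21
Maximum is from combination 1.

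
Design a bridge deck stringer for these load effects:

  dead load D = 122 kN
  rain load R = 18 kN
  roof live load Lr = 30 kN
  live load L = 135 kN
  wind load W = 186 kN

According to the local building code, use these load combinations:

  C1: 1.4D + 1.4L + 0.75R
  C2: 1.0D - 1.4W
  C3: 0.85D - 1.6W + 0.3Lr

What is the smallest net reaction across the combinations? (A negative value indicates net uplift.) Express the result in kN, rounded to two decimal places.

C1: 1.4(122) + 1.4(135) + 0.75(18) = 373.30
C2: 1.0(122) - 1.4(186) = -138.40
C3: 0.85(122) - 1.6(186) + 0.3(30) = -184.90
Combination 3 gives the minimum: -184.90 kN.

-184.90 kN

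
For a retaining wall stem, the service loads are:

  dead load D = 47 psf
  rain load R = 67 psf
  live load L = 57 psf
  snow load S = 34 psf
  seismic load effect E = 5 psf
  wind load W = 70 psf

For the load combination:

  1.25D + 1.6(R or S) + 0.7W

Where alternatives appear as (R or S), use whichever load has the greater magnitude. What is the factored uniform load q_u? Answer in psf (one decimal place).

215.0 psf

(R or S) → R = 67 psf.
1.25(47) + 1.6(67) + 0.7(70) = 58.8 + 107.2 + 49.0 = 215.0
q_u = 215.0 psf.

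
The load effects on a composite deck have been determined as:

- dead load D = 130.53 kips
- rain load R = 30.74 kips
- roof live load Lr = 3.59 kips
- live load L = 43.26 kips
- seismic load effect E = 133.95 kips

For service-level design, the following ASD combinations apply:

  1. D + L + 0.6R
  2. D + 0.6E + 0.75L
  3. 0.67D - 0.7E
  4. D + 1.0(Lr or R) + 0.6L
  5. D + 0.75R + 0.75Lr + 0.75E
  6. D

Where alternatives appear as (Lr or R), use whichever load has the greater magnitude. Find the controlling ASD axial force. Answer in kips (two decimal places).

(Lr or R) → R = 30.74 kips.
1. 1.0(130.53) + 1.0(43.26) + 0.6(30.74) = 130.53 + 43.26 + 18.44 = 192.23
2. 1.0(130.53) + 0.6(133.95) + 0.75(43.26) = 130.53 + 80.37 + 32.45 = 243.35
3. 0.67(130.53) - 0.7(133.95) = 87.46 - 93.77 = -6.31
4. 1.0(130.53) + 1.0(30.74) + 0.6(43.26) = 130.53 + 30.74 + 25.96 = 187.23
5. 1.0(130.53) + 0.75(30.74) + 0.75(3.59) + 0.75(133.95) = 130.53 + 23.06 + 2.69 + 100.46 = 256.74
6. 1.0(130.53) = 130.53
Combination 5 governs: P = 256.74 kips.

256.74 kips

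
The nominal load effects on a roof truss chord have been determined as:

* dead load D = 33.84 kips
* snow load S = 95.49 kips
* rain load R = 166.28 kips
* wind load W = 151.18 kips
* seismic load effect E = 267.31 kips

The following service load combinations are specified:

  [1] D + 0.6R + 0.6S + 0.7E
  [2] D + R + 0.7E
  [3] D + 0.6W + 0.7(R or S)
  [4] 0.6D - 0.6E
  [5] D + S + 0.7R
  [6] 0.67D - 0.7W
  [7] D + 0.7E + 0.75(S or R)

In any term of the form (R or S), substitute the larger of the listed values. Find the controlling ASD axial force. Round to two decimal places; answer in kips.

387.24 kips

(R or S) → R = 166.28 kips; (S or R) → R = 166.28 kips.
[1] 1.0(33.84) + 0.6(166.28) + 0.6(95.49) + 0.7(267.31) = 378.02
[2] 1.0(33.84) + 1.0(166.28) + 0.7(267.31) = 387.24
[3] 1.0(33.84) + 0.6(151.18) + 0.7(166.28) = 240.94
[4] 0.6(33.84) - 0.6(267.31) = -140.08
[5] 1.0(33.84) + 1.0(95.49) + 0.7(166.28) = 245.73
[6] 0.67(33.84) - 0.7(151.18) = -83.15
[7] 1.0(33.84) + 0.7(267.31) + 0.75(166.28) = 345.67
The controlling combination is 2, giving 387.24 kips.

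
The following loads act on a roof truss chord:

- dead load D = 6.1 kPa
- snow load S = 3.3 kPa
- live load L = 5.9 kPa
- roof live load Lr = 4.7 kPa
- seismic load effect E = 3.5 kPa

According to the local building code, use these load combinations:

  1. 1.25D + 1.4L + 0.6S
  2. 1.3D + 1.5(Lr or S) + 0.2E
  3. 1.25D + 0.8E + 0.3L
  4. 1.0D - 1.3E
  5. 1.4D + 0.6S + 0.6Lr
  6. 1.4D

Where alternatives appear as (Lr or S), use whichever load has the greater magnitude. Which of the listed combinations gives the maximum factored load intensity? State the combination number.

Combination 1

(Lr or S) → Lr = 4.7 kPa.
1. 1.25(6.1) + 1.4(5.9) + 0.6(3.3) = 7.63 + 8.26 + 1.98 = 17.87
2. 1.3(6.1) + 1.5(4.7) + 0.2(3.5) = 7.93 + 7.05 + 0.70 = 15.68
3. 1.25(6.1) + 0.8(3.5) + 0.3(5.9) = 7.63 + 2.80 + 1.77 = 12.20
4. 1.0(6.1) - 1.3(3.5) = 6.10 - 4.55 = 1.55
5. 1.4(6.1) + 0.6(3.3) + 0.6(4.7) = 8.54 + 1.98 + 2.82 = 13.34
6. 1.4(6.1) = 8.54
The largest value is 17.87 kPa from combination 1.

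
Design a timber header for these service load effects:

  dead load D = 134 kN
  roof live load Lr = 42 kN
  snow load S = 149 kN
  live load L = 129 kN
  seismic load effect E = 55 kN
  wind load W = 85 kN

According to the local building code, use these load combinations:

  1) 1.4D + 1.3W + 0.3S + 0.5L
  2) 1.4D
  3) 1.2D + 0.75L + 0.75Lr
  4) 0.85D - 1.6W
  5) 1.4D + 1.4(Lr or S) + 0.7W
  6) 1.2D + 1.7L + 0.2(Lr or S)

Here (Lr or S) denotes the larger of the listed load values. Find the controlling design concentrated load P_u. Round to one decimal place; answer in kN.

(Lr or S) → S = 149 kN.
1) 1.4(134) + 1.3(85) + 0.3(149) + 0.5(129) = 187.6 + 110.5 + 44.7 + 64.5 = 407.3
2) 1.4(134) = 187.6
3) 1.2(134) + 0.75(129) + 0.75(42) = 160.8 + 96.8 + 31.5 = 289.1
4) 0.85(134) - 1.6(85) = 113.9 - 136.0 = -22.1
5) 1.4(134) + 1.4(149) + 0.7(85) = 187.6 + 208.6 + 59.5 = 455.7
6) 1.2(134) + 1.7(129) + 0.2(149) = 160.8 + 219.3 + 29.8 = 409.9
The controlling combination is 5, giving 455.7 kN.

455.7 kN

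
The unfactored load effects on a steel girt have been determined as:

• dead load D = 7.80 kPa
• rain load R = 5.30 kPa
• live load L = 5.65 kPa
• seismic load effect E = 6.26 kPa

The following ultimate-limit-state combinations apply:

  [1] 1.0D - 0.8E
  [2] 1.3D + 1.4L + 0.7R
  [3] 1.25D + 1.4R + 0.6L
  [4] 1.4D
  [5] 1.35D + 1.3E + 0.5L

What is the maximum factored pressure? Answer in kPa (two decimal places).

[1] 1.0(7.80) - 0.8(6.26) = 7.80 - 5.01 = 2.79
[2] 1.3(7.80) + 1.4(5.65) + 0.7(5.30) = 10.14 + 7.91 + 3.71 = 21.76
[3] 1.25(7.80) + 1.4(5.30) + 0.6(5.65) = 9.75 + 7.42 + 3.39 = 20.56
[4] 1.4(7.80) = 10.92
[5] 1.35(7.80) + 1.3(6.26) + 0.5(5.65) = 21.49
Combination 2 governs: p_u = 21.76 kPa.

21.76 kPa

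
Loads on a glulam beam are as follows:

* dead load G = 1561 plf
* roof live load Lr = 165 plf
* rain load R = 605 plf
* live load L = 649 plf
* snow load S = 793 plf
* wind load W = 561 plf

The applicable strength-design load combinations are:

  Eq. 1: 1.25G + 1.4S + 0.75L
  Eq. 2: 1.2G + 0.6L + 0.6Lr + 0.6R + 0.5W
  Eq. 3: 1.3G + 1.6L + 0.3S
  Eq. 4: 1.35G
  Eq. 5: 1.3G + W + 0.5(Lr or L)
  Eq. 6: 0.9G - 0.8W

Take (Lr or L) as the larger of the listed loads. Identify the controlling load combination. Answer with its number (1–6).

Combination 1

(Lr or L) → L = 649 plf.
Eq. 1: 1.25(1561) + 1.4(793) + 0.75(649) = 3548.2
Eq. 2: 1.2(1561) + 0.6(649) + 0.6(165) + 0.6(605) + 0.5(561) = 1873.2 + 389.4 + 99.0 + 363.0 + 280.5 = 3005.1
Eq. 3: 1.3(1561) + 1.6(649) + 0.3(793) = 2029.3 + 1038.4 + 237.9 = 3305.6
Eq. 4: 1.35(1561) = 2107.4
Eq. 5: 1.3(1561) + 1.0(561) + 0.5(649) = 2029.3 + 561.0 + 324.5 = 2914.8
Eq. 6: 0.9(1561) - 0.8(561) = 1404.9 - 448.8 = 956.1
The largest value is 3548.2 plf from combination 1.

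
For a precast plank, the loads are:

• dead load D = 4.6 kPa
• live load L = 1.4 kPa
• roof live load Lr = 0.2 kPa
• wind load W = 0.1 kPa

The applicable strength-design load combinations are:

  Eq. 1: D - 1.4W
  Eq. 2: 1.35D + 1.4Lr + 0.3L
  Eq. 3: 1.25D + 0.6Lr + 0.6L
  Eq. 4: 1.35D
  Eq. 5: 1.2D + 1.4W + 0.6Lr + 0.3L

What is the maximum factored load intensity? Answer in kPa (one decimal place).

6.9 kPa

Eq. 1: 1.0(4.6) - 1.4(0.1) = 4.6 - 0.1 = 4.5
Eq. 2: 1.35(4.6) + 1.4(0.2) + 0.3(1.4) = 6.2 + 0.3 + 0.4 = 6.9
Eq. 3: 1.25(4.6) + 0.6(0.2) + 0.6(1.4) = 5.8 + 0.1 + 0.8 = 6.7
Eq. 4: 1.35(4.6) = 6.2
Eq. 5: 1.2(4.6) + 1.4(0.1) + 0.6(0.2) + 0.3(1.4) = 6.2
Combination 2 governs: q_u = 6.9 kPa.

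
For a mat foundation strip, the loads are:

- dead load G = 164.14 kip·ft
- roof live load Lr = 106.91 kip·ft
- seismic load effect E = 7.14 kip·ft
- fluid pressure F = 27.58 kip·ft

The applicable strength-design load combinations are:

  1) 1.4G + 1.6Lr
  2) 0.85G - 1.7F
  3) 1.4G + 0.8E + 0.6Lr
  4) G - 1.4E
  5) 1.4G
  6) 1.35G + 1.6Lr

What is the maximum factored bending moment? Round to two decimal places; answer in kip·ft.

1) 1.4(164.14) + 1.6(106.91) = 400.85
2) 0.85(164.14) - 1.7(27.58) = 139.52 - 46.89 = 92.63
3) 1.4(164.14) + 0.8(7.14) + 0.6(106.91) = 299.65
4) 1.0(164.14) - 1.4(7.14) = 164.14 - 10.00 = 154.14
5) 1.4(164.14) = 229.80
6) 1.35(164.14) + 1.6(106.91) = 221.59 + 171.06 = 392.65
Combination 1 governs: M_u = 400.85 kip·ft.

400.85 kip·ft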